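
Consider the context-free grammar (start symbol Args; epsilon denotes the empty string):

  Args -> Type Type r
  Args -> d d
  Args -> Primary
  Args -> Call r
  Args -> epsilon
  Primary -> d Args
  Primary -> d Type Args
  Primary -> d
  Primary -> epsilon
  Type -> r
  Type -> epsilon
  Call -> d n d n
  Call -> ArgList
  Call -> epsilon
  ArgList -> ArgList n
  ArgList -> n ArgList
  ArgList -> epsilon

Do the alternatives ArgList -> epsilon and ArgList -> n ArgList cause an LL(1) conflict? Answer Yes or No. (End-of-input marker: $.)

Yes

FIRST(epsilon) = { epsilon } and FIRST(n ArgList) = { n }.
The first alternative is nullable and FOLLOW(ArgList) = { n, r } shares n with FIRST of the second — conflict.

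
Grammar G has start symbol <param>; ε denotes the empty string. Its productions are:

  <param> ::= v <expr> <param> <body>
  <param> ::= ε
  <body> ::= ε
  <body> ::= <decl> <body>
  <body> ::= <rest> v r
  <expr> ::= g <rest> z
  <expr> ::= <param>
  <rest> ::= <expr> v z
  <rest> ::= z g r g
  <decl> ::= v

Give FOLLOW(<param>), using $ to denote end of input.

{ $, g, v, z }

<param> is the start symbol, so $ ∈ FOLLOW(<param>).
In <param> ::= v <expr> <param> <body>: add FIRST(<body>)\{ε} = { g, v, z }.
  Since <body> is nullable, also add FOLLOW(<param>) = { $, g, v, z }.
In <expr> ::= <param>: <param> is at the end, add FOLLOW(<expr>) = { $, g, v, z }.
Union: FOLLOW(<param>) = { $, g, v, z }.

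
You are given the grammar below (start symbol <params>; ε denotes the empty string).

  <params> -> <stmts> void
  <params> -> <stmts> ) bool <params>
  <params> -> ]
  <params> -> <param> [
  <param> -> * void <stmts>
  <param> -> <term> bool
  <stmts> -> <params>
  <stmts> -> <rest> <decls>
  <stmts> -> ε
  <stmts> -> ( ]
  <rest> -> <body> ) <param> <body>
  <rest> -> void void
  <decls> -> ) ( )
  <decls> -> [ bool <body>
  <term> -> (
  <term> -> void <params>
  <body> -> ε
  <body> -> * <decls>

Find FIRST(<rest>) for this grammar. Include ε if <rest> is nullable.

From <rest> -> <body> ) <param> <body>: <body> nullable, take FIRST(<body>) ∪ {)} = { ), * }.
<rest> -> void void contributes {void}.
Union: FIRST(<rest>) = { ), *, void }.

{ ), *, void }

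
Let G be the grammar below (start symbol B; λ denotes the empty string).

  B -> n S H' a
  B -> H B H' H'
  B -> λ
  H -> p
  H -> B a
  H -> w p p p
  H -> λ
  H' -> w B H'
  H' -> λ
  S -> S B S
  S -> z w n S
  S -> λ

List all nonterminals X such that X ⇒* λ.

Directly nullable (have an λ-production): B, H, H', S.

{ B, H, H', S }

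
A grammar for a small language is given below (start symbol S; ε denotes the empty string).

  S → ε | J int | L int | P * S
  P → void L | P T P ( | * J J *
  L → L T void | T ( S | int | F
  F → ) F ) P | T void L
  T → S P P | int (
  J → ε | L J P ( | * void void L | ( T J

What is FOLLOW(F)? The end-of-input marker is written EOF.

In L → F: F is at the end, add FOLLOW(L) = { (, ), *, int, void }.
In F → ) F ) P: add FIRST() P) = { ) }.
Union: FOLLOW(F) = { (, ), *, int, void }.

{ (, ), *, int, void }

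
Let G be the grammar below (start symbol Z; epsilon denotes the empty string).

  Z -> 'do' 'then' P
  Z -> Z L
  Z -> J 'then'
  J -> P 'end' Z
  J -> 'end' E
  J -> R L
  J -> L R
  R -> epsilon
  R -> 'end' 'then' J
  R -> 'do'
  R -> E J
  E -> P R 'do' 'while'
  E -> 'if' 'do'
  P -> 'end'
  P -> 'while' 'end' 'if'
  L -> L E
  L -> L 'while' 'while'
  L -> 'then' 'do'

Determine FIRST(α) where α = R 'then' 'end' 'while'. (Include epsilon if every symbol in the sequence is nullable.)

{ 'do', 'end', 'if', 'then', 'while' }

Add FIRST(R)\{epsilon} = { 'do', 'end', 'if', 'while' }; R is nullable, continue.
'then' is a terminal; add {'then'} and stop.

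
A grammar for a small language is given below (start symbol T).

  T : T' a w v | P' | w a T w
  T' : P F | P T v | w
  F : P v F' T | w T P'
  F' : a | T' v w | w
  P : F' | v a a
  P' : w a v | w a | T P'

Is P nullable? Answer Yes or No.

No nonterminal in this grammar is nullable.
No production of P has an RHS whose symbols are all nullable, so P is not nullable.

No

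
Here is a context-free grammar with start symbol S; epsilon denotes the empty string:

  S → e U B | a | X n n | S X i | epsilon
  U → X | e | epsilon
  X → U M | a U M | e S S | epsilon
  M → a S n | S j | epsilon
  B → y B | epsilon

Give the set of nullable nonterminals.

Directly nullable (have an epsilon-production): S, U, X, M, B.

{ B, M, S, U, X }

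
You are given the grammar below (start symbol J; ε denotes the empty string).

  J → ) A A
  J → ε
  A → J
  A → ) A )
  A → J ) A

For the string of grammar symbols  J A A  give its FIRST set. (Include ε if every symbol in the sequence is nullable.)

Add FIRST(J)\{ε} = { ) }; J is nullable, continue.
Add FIRST(A)\{ε} = { ) }; A is nullable, continue.
Add FIRST(A)\{ε} = { ) }; A is nullable, continue.
Every symbol is nullable, so include ε.

{ ), ε }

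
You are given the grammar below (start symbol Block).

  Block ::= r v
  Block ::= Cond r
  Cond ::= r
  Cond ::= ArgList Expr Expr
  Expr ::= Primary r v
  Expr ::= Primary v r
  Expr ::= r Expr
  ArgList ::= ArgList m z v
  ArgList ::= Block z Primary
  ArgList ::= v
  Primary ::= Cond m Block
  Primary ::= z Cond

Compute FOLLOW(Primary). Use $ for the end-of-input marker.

In Expr ::= Primary r v: add FIRST(r v) = { r }.
In Expr ::= Primary v r: add FIRST(v r) = { v }.
In ArgList ::= Block z Primary: Primary is at the end, add FOLLOW(ArgList) = { m, r, v, z }.
Union: FOLLOW(Primary) = { m, r, v, z }.

{ m, r, v, z }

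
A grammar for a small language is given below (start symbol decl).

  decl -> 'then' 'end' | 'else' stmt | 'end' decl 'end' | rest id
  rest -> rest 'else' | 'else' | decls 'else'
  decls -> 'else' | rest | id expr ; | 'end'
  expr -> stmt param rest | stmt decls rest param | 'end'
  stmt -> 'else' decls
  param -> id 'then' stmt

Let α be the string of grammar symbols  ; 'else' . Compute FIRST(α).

{ ; }

; is a terminal; add {;} and stop.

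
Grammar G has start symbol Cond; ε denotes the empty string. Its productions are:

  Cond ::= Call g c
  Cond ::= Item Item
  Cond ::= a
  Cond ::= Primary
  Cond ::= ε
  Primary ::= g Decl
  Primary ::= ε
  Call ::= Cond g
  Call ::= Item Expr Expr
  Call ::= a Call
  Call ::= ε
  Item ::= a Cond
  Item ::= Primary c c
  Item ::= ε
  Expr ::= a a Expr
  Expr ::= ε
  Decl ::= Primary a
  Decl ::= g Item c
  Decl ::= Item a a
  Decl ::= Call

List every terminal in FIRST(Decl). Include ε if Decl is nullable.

From Decl ::= Primary a: Primary nullable, take FIRST(Primary) ∪ {a} = { a, g }.
Decl ::= g Item c contributes {g}.
From Decl ::= Item a a: Item nullable, take FIRST(Item) ∪ {a} = { a, c, g }.
From Decl ::= Call: add FIRST(Call) = { a, c, g, ε } (including ε since Call is nullable).
Union: FIRST(Decl) = { a, c, g, ε }.

{ a, c, g, ε }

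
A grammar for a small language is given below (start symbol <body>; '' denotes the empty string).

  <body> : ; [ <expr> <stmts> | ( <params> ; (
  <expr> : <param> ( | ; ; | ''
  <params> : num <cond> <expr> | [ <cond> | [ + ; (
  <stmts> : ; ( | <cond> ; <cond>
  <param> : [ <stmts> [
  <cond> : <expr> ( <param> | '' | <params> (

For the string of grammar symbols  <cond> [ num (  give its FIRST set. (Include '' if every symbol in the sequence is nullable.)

{ (, ;, [, num }

Add FIRST(<cond>)\{''} = { (, ;, [, num }; <cond> is nullable, continue.
[ is a terminal; add {[} and stop.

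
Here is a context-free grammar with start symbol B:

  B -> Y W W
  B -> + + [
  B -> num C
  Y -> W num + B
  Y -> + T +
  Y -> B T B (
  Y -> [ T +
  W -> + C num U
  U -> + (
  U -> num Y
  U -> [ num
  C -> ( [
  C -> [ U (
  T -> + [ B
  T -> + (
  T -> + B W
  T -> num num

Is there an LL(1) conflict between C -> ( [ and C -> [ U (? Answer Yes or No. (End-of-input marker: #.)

No

FIRST(( [) = { ( } and FIRST([ U () = { [ }.
The FIRST sets are disjoint and neither alternative is nullable — no conflict.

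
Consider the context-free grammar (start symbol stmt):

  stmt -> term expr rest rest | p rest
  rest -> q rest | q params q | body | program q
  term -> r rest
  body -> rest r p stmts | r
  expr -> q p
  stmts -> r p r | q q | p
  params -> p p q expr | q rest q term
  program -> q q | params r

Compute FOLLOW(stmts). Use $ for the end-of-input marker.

{ $, p, q, r }

In body -> rest r p stmts: stmts is at the end, add FOLLOW(body) = { $, p, q, r }.
Union: FOLLOW(stmts) = { $, p, q, r }.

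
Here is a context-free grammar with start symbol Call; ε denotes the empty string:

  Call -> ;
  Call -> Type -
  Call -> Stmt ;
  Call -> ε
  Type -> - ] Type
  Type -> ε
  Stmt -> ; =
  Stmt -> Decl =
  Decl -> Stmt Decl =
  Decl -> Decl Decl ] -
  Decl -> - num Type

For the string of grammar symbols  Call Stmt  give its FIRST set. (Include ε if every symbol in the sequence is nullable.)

Add FIRST(Call)\{ε} = { -, ; }; Call is nullable, continue.
Add FIRST(Stmt) = { -, ; }; Stmt is not nullable, stop.

{ -, ; }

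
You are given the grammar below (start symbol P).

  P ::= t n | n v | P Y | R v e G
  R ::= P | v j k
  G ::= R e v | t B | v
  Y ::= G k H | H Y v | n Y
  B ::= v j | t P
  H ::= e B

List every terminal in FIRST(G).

From G ::= R e v: add FIRST(R) = { n, t, v }.
G ::= t B contributes {t}.
G ::= v contributes {v}.
Union: FIRST(G) = { n, t, v }.

{ n, t, v }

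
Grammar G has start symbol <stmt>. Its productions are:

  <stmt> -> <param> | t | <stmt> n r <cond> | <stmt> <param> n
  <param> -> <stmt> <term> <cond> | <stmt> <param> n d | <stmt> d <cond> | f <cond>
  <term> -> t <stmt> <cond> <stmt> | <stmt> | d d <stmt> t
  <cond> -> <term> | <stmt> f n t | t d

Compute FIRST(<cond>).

{ d, f, t }

From <cond> -> <term>: add FIRST(<term>) = { d, f, t }.
From <cond> -> <stmt> f n t: add FIRST(<stmt>) = { f, t }.
<cond> -> t d contributes {t}.
Union: FIRST(<cond>) = { d, f, t }.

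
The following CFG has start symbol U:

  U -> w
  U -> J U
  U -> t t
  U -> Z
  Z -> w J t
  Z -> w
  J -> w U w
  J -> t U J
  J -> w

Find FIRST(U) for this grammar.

{ t, w }

U -> w contributes {w}.
From U -> J U: add FIRST(J) = { t, w }.
U -> t t contributes {t}.
From U -> Z: add FIRST(Z) = { w }.
Union: FIRST(U) = { t, w }.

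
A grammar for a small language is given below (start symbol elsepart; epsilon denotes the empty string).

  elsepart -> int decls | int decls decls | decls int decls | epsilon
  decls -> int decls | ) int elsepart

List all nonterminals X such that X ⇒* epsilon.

Directly nullable (have an epsilon-production): elsepart.
No other nonterminal has a production whose RHS symbols are all nullable.

{ elsepart }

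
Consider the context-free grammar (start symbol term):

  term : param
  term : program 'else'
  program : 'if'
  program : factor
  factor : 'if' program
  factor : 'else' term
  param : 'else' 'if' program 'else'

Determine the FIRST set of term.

From term : param: add FIRST(param) = { 'else' }.
From term : program 'else': add FIRST(program) = { 'else', 'if' }.
Union: FIRST(term) = { 'else', 'if' }.

{ 'else', 'if' }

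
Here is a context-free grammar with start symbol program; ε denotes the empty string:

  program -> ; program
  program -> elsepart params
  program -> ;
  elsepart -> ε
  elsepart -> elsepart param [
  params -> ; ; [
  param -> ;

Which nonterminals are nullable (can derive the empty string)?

{ elsepart }

Directly nullable (have an ε-production): elsepart.
No other nonterminal has a production whose RHS symbols are all nullable.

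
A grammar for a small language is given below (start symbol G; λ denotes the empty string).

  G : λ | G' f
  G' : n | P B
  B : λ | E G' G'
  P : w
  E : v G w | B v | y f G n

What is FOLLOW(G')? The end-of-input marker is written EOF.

In G : G' f: add FIRST(f) = { f }.
In B : E G' G': add FIRST(G') = { n, w }.
In B : E G' G': G' is at the end, add FOLLOW(B) = { f, n, v, w }.
Union: FOLLOW(G') = { f, n, v, w }.

{ f, n, v, w }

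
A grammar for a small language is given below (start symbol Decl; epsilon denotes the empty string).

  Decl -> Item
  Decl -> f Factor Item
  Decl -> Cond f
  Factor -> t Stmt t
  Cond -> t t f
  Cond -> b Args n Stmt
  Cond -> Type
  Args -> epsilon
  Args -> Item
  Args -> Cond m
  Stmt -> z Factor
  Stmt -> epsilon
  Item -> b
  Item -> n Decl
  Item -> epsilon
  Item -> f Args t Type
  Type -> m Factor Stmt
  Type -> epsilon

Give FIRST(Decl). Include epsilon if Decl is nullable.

{ b, f, m, n, t, epsilon }

From Decl -> Item: add FIRST(Item) = { b, f, n, epsilon } (including epsilon since Item is nullable).
Decl -> f Factor Item contributes {f}.
From Decl -> Cond f: Cond nullable, take FIRST(Cond) ∪ {f} = { b, f, m, t }.
Union: FIRST(Decl) = { b, f, m, n, t, epsilon }.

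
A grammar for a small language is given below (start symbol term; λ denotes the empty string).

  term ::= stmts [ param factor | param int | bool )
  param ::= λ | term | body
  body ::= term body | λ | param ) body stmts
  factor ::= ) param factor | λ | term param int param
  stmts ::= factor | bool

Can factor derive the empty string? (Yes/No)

Yes

factor has an λ-production, so factor ⇒ λ.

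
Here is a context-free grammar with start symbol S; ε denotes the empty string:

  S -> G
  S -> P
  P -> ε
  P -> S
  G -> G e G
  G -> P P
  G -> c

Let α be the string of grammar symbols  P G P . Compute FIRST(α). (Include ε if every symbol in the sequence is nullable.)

{ c, e, ε }

Add FIRST(P)\{ε} = { c, e }; P is nullable, continue.
Add FIRST(G)\{ε} = { c, e }; G is nullable, continue.
Add FIRST(P)\{ε} = { c, e }; P is nullable, continue.
Every symbol is nullable, so include ε.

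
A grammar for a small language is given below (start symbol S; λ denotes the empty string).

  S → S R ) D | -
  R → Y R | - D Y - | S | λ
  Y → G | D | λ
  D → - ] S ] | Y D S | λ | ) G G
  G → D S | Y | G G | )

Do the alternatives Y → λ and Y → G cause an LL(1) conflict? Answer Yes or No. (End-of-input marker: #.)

Yes

FIRST(λ) = { λ } and FIRST(G) = { ), -, λ }.
Both alternatives are nullable, violating the LL(1) condition.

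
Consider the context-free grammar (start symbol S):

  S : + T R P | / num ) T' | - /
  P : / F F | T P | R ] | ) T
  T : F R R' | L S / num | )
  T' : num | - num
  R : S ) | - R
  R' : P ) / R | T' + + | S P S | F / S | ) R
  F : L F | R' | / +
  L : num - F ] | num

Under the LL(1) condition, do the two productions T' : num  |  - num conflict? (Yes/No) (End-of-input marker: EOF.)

FIRST(num) = { num } and FIRST(- num) = { - }.
The FIRST sets are disjoint and neither alternative is nullable — no conflict.

No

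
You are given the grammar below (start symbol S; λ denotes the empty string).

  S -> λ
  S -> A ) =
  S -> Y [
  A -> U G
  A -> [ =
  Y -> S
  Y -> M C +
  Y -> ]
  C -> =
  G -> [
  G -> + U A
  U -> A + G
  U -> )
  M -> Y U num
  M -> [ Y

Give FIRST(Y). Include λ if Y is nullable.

{ ), [, ], λ }

From Y -> S: add FIRST(S) = { ), [, ], λ } (including λ since S is nullable).
From Y -> M C +: add FIRST(M) = { ), [, ] }.
Y -> ] contributes {]}.
Union: FIRST(Y) = { ), [, ], λ }.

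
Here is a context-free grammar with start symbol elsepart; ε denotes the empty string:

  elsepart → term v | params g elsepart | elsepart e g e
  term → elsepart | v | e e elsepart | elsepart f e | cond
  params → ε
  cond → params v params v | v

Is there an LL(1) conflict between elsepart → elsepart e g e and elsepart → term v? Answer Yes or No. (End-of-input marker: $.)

FIRST(elsepart e g e) = { e, g, v } and FIRST(term v) = { e, g, v }.
Both contain e, so the two alternatives are not disjoint — LL(1) conflict.

Yes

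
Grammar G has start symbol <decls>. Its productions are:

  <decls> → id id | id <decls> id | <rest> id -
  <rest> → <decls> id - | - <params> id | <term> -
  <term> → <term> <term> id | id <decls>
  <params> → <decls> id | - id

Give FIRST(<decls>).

{ -, id }

<decls> → id id contributes {id}.
<decls> → id <decls> id contributes {id}.
From <decls> → <rest> id -: add FIRST(<rest>) = { -, id }.
Union: FIRST(<decls>) = { -, id }.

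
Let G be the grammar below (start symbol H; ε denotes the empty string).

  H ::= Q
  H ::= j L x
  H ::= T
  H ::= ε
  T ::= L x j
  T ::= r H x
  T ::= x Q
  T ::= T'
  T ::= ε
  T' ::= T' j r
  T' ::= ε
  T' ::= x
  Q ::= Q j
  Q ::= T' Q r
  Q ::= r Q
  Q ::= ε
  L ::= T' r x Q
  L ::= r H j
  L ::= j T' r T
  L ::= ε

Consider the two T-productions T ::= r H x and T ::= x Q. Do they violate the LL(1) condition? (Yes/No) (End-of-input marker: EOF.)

FIRST(r H x) = { r } and FIRST(x Q) = { x }.
The FIRST sets are disjoint and neither alternative is nullable — no conflict.

No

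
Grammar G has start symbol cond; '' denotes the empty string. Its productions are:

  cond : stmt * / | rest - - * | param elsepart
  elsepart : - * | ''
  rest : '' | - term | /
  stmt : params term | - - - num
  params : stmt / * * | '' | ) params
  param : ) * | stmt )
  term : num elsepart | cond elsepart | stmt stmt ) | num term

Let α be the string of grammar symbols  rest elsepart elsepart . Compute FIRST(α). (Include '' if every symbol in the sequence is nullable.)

{ -, /, '' }

Add FIRST(rest)\{''} = { -, / }; rest is nullable, continue.
Add FIRST(elsepart)\{''} = { - }; elsepart is nullable, continue.
Add FIRST(elsepart)\{''} = { - }; elsepart is nullable, continue.
Every symbol is nullable, so include ''.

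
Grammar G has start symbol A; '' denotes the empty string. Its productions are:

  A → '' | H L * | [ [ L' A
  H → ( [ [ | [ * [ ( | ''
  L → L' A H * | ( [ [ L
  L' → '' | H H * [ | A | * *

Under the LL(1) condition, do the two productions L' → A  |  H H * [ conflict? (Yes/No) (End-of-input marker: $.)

FIRST(A) = { (, *, [, '' } and FIRST(H H * [) = { (, *, [ }.
Both contain (, so the two alternatives are not disjoint — LL(1) conflict.

Yes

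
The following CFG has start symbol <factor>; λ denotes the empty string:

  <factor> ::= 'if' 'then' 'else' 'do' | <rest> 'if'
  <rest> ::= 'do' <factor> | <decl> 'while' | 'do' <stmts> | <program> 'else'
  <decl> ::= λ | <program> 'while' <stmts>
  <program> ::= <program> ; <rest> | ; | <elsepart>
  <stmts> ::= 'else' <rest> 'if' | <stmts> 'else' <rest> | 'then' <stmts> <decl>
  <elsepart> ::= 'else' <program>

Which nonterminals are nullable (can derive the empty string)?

Directly nullable (have an λ-production): <decl>.
No other nonterminal has a production whose RHS symbols are all nullable.

{ <decl> }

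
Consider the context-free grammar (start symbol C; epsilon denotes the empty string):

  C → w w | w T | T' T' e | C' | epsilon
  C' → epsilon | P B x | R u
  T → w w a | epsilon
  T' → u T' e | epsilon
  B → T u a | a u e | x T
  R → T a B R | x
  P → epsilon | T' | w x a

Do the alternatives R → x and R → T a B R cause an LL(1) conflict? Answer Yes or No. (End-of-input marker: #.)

FIRST(x) = { x } and FIRST(T a B R) = { a, w }.
The FIRST sets are disjoint and neither alternative is nullable — no conflict.

No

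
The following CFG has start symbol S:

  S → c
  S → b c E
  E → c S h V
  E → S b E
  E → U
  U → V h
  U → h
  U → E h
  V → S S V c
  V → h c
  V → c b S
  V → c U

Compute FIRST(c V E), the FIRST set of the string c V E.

{ c }

c is a terminal; add {c} and stop.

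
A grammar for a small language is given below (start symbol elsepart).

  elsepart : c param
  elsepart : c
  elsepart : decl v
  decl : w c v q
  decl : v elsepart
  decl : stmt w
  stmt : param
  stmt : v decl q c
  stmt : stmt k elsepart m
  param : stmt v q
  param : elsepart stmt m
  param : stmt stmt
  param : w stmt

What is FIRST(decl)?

{ c, v, w }

decl : w c v q contributes {w}.
decl : v elsepart contributes {v}.
From decl : stmt w: add FIRST(stmt) = { c, v, w }.
Union: FIRST(decl) = { c, v, w }.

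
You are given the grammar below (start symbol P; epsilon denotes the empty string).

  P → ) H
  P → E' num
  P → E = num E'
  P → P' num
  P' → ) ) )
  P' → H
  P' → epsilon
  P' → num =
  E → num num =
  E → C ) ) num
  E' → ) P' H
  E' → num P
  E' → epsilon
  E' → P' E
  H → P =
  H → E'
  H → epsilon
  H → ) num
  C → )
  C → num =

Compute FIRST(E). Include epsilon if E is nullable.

E → num num = contributes {num}.
From E → C ) ) num: add FIRST(C) = { ), num }.
Union: FIRST(E) = { ), num }.

{ ), num }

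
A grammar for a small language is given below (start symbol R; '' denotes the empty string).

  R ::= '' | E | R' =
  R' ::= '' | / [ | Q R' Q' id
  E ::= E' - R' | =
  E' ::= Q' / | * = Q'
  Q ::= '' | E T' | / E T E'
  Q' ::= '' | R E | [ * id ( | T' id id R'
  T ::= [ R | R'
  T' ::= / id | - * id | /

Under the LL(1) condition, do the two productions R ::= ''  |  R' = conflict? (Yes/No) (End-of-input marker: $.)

Yes

FIRST('') = { '' } and FIRST(R' =) = { *, -, /, =, [, id }.
The first alternative is nullable and FOLLOW(R) = { $, *, -, /, =, [, id } shares * with FIRST of the second — conflict.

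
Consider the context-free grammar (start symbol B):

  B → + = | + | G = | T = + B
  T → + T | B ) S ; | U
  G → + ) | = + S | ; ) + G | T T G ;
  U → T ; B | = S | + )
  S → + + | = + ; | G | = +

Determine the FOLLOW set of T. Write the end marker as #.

In B → T = + B: add FIRST(= + B) = { = }.
In T → + T: T is at the end, add FOLLOW(T) = { +, ;, = }.
In G → T T G ;: add FIRST(T G ;) = { +, ;, = }.
In G → T T G ;: add FIRST(G ;) = { +, ;, = }.
In U → T ; B: add FIRST(; B) = { ; }.
Union: FOLLOW(T) = { +, ;, = }.

{ +, ;, = }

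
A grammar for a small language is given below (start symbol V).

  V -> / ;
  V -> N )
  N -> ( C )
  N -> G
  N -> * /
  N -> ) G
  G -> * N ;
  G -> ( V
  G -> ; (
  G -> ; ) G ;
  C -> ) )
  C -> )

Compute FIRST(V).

V -> / ; contributes {/}.
From V -> N ): add FIRST(N) = { (, ), *, ; }.
Union: FIRST(V) = { (, ), *, /, ; }.

{ (, ), *, /, ; }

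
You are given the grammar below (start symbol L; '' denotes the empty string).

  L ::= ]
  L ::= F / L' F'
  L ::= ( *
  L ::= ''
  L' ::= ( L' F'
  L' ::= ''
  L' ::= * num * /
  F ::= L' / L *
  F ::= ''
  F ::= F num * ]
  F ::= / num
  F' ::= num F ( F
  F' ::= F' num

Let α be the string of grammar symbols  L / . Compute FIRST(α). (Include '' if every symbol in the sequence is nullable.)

{ (, *, /, ], num }

Add FIRST(L)\{''} = { (, *, /, ], num }; L is nullable, continue.
/ is a terminal; add {/} and stop.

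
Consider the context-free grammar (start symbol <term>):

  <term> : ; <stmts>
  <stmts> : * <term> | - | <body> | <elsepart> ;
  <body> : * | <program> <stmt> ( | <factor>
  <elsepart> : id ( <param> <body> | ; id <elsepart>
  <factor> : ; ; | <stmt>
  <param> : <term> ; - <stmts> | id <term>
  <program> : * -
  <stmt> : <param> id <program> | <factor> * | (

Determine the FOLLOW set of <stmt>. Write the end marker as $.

In <body> : <program> <stmt> (: add FIRST(() = { ( }.
In <factor> : <stmt>: <stmt> is at the end, add FOLLOW(<factor>) = { $, (, *, ;, id }.
Union: FOLLOW(<stmt>) = { $, (, *, ;, id }.

{ $, (, *, ;, id }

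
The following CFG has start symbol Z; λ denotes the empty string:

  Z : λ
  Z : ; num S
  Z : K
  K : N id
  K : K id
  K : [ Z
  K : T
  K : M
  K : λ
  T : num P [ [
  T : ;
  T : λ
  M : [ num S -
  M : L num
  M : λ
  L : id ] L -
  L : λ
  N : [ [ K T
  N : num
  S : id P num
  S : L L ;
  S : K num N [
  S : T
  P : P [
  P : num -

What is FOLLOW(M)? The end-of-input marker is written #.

{ #, ;, [, id, num }

In K : M: M is at the end, add FOLLOW(K) = { #, ;, [, id, num }.
Union: FOLLOW(M) = { #, ;, [, id, num }.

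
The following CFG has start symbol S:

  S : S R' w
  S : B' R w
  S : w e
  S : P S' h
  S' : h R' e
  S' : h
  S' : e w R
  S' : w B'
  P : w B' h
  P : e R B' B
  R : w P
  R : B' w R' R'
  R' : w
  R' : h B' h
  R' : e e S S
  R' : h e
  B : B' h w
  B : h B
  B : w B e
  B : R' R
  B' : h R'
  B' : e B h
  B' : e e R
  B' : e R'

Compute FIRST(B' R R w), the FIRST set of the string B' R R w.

Add FIRST(B') = { e, h }; B' is not nullable, stop.

{ e, h }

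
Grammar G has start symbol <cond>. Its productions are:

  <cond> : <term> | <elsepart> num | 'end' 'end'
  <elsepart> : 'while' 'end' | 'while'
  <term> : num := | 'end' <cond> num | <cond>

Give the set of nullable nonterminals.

No nonterminal has an empty production or an RHS whose symbols are all nullable.

{ } (none)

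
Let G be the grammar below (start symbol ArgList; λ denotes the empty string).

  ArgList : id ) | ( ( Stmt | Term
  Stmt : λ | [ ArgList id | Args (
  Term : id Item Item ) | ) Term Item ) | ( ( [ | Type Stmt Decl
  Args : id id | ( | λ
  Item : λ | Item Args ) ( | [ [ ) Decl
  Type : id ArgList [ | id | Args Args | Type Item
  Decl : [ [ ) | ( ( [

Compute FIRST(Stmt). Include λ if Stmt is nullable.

Stmt : λ contributes λ.
Stmt : [ ArgList id contributes {[}.
From Stmt : Args (: Args nullable, take FIRST(Args) ∪ {(} = { (, id }.
Union: FIRST(Stmt) = { (, [, id, λ }.

{ (, [, id, λ }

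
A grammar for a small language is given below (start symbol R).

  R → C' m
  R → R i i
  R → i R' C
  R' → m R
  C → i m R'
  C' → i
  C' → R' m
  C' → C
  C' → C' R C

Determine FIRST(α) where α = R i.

{ i, m }

Add FIRST(R) = { i, m }; R is not nullable, stop.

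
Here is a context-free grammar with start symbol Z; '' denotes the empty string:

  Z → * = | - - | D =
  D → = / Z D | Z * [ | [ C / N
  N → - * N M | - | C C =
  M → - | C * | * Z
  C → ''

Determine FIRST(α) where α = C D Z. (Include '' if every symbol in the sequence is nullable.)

Add FIRST(C)\{''} = {  }; C is nullable, continue.
Add FIRST(D) = { *, -, =, [ }; D is not nullable, stop.

{ *, -, =, [ }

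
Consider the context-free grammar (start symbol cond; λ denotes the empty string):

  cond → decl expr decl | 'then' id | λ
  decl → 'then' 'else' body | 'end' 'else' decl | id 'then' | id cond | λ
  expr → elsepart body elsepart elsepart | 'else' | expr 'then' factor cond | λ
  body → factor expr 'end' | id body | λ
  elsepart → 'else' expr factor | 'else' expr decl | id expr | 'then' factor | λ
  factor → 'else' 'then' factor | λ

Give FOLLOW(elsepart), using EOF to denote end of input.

In expr → elsepart body elsepart elsepart: add FIRST(body elsepart elsepart)\{λ} = { 'else', 'end', 'then', id }.
  Since body elsepart elsepart is nullable, also add FOLLOW(expr) = { EOF, 'else', 'end', 'then', id }.
In expr → elsepart body elsepart elsepart: add FIRST(elsepart)\{λ} = { 'else', 'then', id }.
  Since elsepart is nullable, also add FOLLOW(expr) = { EOF, 'else', 'end', 'then', id }.
In expr → elsepart body elsepart elsepart: elsepart is at the end, add FOLLOW(expr) = { EOF, 'else', 'end', 'then', id }.
Union: FOLLOW(elsepart) = { EOF, 'else', 'end', 'then', id }.

{ EOF, 'else', 'end', 'then', id }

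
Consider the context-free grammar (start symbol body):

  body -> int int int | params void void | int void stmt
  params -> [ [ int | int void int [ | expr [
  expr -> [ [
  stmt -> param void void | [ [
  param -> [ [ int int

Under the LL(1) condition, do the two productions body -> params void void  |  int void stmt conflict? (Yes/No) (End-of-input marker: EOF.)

Yes

FIRST(params void void) = { [, int } and FIRST(int void stmt) = { int }.
Both contain int, so the two alternatives are not disjoint — LL(1) conflict.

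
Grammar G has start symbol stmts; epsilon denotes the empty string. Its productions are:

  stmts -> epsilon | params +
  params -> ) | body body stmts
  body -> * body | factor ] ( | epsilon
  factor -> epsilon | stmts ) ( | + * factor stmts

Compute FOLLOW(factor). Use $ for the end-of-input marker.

{ ), *, +, ] }

In body -> factor ] (: add FIRST(] () = { ] }.
In factor -> + * factor stmts: add FIRST(stmts)\{epsilon} = { ), *, +, ] }.
  Since stmts is nullable, also add FOLLOW(factor) = { ), *, +, ] }.
Union: FOLLOW(factor) = { ), *, +, ] }.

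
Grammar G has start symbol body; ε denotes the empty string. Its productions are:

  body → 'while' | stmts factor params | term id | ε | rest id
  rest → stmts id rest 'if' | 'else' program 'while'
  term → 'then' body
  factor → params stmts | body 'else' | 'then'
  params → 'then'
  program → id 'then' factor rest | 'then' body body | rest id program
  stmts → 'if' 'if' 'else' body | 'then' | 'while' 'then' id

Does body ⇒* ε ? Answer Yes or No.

body has an ε-production, so body ⇒ ε.

Yes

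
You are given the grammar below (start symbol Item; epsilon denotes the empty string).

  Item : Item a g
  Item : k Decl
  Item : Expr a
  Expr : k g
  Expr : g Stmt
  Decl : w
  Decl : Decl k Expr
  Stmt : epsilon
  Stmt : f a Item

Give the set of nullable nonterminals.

{ Stmt }

Directly nullable (have an epsilon-production): Stmt.
No other nonterminal has a production whose RHS symbols are all nullable.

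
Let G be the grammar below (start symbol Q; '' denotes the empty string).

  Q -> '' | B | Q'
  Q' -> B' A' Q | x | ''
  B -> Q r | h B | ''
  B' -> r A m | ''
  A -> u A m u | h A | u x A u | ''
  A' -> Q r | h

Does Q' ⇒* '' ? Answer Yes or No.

Q' has an ''-production, so Q' ⇒ ''.

Yes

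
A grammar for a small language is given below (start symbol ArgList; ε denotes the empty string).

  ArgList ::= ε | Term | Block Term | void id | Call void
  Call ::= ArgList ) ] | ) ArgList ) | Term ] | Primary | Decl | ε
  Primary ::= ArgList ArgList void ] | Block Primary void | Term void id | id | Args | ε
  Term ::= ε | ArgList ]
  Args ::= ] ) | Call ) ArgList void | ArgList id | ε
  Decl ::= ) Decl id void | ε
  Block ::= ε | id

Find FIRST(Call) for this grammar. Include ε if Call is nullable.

From Call ::= ArgList ) ]: ArgList nullable, take FIRST(ArgList) ∪ {)} = { ), ], id, void }.
Call ::= ) ArgList ) contributes {)}.
From Call ::= Term ]: Term nullable, take FIRST(Term) ∪ {]} = { ), ], id, void }.
From Call ::= Primary: add FIRST(Primary) = { ), ], id, void, ε } (including ε since Primary is nullable).
From Call ::= Decl: add FIRST(Decl) = { ), ε } (including ε since Decl is nullable).
Call ::= ε contributes ε.
Union: FIRST(Call) = { ), ], id, void, ε }.

{ ), ], id, void, ε }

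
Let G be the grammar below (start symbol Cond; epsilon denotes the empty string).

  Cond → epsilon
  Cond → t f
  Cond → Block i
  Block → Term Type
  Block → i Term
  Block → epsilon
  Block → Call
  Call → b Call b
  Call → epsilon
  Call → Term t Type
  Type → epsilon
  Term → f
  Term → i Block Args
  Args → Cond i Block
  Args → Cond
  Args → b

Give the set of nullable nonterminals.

Directly nullable (have an epsilon-production): Cond, Block, Call, Type.
Args → Cond with every symbol nullable, so Args is nullable.
No other nonterminal has a production whose RHS symbols are all nullable.

{ Args, Block, Call, Cond, Type }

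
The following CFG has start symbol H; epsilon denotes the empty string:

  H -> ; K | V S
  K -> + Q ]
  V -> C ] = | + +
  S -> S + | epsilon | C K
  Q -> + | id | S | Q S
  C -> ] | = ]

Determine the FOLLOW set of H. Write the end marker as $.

H is the start symbol, so $ ∈ FOLLOW(H).
Union: FOLLOW(H) = { $ }.

{ $ }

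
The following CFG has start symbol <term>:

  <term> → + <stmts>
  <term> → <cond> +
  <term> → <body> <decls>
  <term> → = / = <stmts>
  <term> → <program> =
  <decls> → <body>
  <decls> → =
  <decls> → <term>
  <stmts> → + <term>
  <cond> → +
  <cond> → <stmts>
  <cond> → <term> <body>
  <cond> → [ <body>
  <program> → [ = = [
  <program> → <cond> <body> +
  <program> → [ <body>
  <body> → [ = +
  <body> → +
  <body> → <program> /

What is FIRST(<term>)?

{ +, =, [ }

<term> → + <stmts> contributes {+}.
From <term> → <cond> +: add FIRST(<cond>) = { +, =, [ }.
From <term> → <body> <decls>: add FIRST(<body>) = { +, =, [ }.
<term> → = / = <stmts> contributes {=}.
From <term> → <program> =: add FIRST(<program>) = { +, =, [ }.
Union: FIRST(<term>) = { +, =, [ }.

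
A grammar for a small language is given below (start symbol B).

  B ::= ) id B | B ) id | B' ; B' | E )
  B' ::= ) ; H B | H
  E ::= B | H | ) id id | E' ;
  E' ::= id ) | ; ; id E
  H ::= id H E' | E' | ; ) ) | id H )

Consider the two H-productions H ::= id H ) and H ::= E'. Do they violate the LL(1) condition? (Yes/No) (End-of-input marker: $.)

FIRST(id H )) = { id } and FIRST(E') = { ;, id }.
Both contain id, so the two alternatives are not disjoint — LL(1) conflict.

Yes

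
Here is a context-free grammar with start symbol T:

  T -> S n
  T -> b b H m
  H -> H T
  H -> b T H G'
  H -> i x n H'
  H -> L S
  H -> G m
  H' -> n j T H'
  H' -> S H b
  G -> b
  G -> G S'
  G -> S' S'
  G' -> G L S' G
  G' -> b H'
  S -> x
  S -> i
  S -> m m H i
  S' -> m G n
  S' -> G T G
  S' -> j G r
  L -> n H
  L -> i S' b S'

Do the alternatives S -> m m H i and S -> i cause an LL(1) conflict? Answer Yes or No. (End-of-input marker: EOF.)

No

FIRST(m m H i) = { m } and FIRST(i) = { i }.
The FIRST sets are disjoint and neither alternative is nullable — no conflict.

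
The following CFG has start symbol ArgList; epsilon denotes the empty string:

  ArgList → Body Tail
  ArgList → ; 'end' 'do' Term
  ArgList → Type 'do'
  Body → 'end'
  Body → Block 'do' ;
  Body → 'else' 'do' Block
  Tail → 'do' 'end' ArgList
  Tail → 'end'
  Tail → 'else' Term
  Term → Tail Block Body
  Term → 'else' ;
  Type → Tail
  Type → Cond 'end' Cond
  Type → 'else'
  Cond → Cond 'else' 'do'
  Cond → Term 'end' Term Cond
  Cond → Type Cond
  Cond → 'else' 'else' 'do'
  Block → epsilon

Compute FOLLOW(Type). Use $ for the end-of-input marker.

{ 'do', 'else', 'end' }

In ArgList → Type 'do': add FIRST('do') = { 'do' }.
In Cond → Type Cond: add FIRST(Cond) = { 'do', 'else', 'end' }.
Union: FOLLOW(Type) = { 'do', 'else', 'end' }.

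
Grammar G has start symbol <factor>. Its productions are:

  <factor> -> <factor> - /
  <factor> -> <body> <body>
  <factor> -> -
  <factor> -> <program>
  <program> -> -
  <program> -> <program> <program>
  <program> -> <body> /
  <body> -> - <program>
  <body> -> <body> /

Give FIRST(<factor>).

From <factor> -> <factor> - /: add FIRST(<factor>) = { - }.
From <factor> -> <body> <body>: add FIRST(<body>) = { - }.
<factor> -> - contributes {-}.
From <factor> -> <program>: add FIRST(<program>) = { - }.
Union: FIRST(<factor>) = { - }.

{ - }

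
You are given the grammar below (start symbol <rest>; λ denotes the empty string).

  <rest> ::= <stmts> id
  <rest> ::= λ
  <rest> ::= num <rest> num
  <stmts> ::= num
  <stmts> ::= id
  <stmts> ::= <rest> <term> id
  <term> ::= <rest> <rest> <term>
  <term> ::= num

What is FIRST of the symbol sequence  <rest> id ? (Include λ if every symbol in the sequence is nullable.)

{ id, num }

Add FIRST(<rest>)\{λ} = { id, num }; <rest> is nullable, continue.
id is a terminal; add {id} and stop.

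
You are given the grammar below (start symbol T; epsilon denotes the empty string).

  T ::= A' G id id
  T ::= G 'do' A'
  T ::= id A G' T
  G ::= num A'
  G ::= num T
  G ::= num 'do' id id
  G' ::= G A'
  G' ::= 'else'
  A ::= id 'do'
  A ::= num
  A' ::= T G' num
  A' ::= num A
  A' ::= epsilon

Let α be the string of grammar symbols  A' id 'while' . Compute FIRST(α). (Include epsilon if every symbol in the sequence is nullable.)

{ id, num }

Add FIRST(A')\{epsilon} = { id, num }; A' is nullable, continue.
id is a terminal; add {id} and stop.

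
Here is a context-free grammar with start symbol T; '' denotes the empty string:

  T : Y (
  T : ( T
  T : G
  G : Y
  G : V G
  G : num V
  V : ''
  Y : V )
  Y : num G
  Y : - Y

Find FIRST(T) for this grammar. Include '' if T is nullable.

From T : Y (: add FIRST(Y) = { ), -, num }.
T : ( T contributes {(}.
From T : G: add FIRST(G) = { ), -, num }.
Union: FIRST(T) = { (, ), -, num }.

{ (, ), -, num }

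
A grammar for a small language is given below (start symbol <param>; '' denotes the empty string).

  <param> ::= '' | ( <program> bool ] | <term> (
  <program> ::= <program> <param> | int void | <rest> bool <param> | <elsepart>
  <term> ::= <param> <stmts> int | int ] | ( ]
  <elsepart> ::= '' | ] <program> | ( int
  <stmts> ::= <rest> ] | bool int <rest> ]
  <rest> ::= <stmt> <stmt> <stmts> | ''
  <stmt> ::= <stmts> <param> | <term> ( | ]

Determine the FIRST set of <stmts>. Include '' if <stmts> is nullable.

From <stmts> ::= <rest> ]: <rest> nullable, take FIRST(<rest>) ∪ {]} = { (, ], bool, int }.
<stmts> ::= bool int <rest> ] contributes {bool}.
Union: FIRST(<stmts>) = { (, ], bool, int }.

{ (, ], bool, int }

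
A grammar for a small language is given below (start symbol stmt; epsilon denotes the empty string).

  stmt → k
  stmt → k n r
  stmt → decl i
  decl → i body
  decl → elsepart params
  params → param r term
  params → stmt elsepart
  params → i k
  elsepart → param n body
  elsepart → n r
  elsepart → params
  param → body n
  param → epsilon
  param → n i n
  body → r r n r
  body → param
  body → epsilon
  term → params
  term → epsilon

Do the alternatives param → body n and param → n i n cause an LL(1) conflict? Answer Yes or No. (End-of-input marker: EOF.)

FIRST(body n) = { n, r } and FIRST(n i n) = { n }.
Both contain n, so the two alternatives are not disjoint — LL(1) conflict.

Yes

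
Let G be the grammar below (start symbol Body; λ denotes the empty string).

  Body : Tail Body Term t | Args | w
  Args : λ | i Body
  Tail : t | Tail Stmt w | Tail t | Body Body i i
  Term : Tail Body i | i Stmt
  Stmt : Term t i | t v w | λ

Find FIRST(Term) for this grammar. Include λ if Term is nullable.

From Term : Tail Body i: add FIRST(Tail) = { i, t, w }.
Term : i Stmt contributes {i}.
Union: FIRST(Term) = { i, t, w }.

{ i, t, w }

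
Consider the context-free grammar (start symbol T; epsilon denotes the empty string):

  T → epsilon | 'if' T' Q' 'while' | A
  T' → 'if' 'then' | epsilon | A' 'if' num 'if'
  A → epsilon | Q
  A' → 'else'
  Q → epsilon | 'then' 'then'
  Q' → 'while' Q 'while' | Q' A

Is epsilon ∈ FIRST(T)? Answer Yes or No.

Yes

T has an epsilon-production, so T ⇒ epsilon.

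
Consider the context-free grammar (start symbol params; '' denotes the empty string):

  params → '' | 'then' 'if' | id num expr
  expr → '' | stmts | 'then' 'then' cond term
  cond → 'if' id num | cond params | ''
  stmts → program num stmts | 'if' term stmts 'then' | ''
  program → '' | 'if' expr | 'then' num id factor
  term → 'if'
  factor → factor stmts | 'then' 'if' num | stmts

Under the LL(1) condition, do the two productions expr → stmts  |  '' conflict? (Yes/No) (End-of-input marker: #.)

Yes

FIRST(stmts) = { 'if', 'then', num, '' } and FIRST('') = { '' }.
Both alternatives are nullable, violating the LL(1) condition.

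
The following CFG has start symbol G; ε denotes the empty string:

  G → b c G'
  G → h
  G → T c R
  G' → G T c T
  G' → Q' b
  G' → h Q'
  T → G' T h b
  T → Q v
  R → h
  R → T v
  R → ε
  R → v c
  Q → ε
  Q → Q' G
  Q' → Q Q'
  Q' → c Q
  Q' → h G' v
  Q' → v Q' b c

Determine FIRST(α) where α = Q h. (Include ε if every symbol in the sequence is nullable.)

{ c, h, v }

Add FIRST(Q)\{ε} = { c, h, v }; Q is nullable, continue.
h is a terminal; add {h} and stop.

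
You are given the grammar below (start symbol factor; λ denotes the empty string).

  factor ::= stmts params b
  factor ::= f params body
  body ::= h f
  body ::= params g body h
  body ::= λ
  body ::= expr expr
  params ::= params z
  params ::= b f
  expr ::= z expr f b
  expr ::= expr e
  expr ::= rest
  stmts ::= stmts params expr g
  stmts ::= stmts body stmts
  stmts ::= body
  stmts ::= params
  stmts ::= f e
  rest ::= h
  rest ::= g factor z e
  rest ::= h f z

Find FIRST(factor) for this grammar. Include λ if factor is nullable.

From factor ::= stmts params b: stmts nullable, take FIRST(stmts) ∪ FIRST(params) = { b, f, g, h, z }.
factor ::= f params body contributes {f}.
Union: FIRST(factor) = { b, f, g, h, z }.

{ b, f, g, h, z }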